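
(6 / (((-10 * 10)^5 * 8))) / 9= -1 / 120000000000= -0.00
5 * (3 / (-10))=-3 / 2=-1.50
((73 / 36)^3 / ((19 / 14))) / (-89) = -2723119 / 39447648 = -0.07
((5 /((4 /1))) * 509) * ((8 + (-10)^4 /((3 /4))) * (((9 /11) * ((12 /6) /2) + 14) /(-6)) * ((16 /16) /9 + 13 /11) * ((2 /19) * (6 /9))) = -1062614786560 /558657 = -1902088.02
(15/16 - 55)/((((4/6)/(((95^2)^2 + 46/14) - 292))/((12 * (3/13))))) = -6657954113835/364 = -18291082730.32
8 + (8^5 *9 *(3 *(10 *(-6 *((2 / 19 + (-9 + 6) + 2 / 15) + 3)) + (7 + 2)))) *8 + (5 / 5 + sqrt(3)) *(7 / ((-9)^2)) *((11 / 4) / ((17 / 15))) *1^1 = -1312494952781 / 34884 + 385 *sqrt(3) / 1836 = -37624553.95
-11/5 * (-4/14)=22/35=0.63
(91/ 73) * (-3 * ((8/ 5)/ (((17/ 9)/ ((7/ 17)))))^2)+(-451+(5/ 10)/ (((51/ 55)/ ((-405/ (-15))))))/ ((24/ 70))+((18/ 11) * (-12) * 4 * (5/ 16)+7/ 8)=-6524374292494/ 5030052225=-1297.08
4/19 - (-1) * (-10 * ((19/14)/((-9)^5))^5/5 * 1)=772205534664765853405587842233/3667976289657637803676318782672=0.21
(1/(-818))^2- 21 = -14051603/669124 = -21.00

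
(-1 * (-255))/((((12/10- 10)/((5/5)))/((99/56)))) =-11475/224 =-51.23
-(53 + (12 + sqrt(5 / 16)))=-65 - sqrt(5) / 4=-65.56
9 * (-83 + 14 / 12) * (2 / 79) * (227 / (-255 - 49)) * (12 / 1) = 1003113 / 6004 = 167.07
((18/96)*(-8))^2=9/4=2.25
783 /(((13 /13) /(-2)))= -1566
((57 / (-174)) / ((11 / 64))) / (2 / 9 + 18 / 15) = -855 / 638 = -1.34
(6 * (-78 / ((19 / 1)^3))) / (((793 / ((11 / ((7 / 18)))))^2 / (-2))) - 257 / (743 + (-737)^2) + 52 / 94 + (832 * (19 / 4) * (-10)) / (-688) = 1036438561514355423533 / 17871247080097929336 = 57.99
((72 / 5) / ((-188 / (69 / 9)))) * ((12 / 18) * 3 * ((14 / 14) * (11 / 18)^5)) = -3704173 / 37004040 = -0.10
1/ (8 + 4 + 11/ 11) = 1/ 13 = 0.08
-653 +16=-637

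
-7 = -7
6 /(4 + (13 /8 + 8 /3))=144 /199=0.72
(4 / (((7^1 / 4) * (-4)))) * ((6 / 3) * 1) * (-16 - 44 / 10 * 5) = 304 / 7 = 43.43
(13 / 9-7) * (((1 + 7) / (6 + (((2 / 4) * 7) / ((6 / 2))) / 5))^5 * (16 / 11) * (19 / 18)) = -29.70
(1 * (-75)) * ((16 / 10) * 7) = -840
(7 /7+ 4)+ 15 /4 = 35 /4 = 8.75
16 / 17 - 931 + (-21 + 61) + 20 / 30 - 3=-892.39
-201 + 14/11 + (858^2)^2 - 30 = 541937434666.27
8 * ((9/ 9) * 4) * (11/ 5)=352/ 5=70.40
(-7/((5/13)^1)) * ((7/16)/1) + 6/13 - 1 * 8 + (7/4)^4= -6.12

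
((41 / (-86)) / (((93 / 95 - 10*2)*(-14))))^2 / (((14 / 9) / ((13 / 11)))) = 136539225 / 56072077533472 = 0.00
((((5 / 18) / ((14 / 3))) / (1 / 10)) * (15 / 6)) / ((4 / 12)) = 125 / 28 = 4.46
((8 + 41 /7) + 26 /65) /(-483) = -499 /16905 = -0.03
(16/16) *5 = 5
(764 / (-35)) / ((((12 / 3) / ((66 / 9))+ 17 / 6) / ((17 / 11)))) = -77928 / 7805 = -9.98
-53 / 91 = -0.58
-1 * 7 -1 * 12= -19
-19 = -19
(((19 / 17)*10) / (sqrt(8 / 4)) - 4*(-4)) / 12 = 95*sqrt(2) / 204 + 4 / 3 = 1.99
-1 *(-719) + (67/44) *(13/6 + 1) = 191089/264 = 723.82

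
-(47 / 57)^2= -2209 / 3249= -0.68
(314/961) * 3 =942/961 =0.98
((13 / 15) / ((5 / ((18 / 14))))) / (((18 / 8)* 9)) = 52 / 4725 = 0.01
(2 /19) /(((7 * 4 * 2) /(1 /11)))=1 /5852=0.00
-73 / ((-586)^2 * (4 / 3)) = -219 / 1373584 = -0.00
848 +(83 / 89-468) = 33903 / 89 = 380.93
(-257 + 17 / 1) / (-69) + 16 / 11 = 1248 / 253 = 4.93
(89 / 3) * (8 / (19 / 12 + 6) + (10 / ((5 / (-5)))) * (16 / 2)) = -639376 / 273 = -2342.04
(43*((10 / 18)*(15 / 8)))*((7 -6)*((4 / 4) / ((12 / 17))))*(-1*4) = -18275 / 72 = -253.82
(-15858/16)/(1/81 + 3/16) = -1284498/259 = -4959.45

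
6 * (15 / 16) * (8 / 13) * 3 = 135 / 13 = 10.38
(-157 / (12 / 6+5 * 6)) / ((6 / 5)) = -785 / 192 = -4.09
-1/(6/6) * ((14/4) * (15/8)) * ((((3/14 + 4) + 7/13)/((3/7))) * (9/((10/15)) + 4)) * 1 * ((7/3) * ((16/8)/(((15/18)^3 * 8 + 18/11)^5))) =-5713618355315380125/9285925526411165216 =-0.62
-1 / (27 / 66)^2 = -484 / 81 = -5.98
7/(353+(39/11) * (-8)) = 0.02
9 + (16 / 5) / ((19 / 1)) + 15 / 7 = 7522 / 665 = 11.31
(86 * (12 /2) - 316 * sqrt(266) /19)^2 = 6456848 /19 - 326112 * sqrt(266) /19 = 59901.17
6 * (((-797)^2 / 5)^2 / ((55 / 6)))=14525657052516 / 1375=10564114220.01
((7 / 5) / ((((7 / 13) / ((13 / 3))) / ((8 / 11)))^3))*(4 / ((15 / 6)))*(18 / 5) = 39541219328 / 24457125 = 1616.76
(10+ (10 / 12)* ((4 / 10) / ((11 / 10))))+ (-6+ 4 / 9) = 470 / 99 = 4.75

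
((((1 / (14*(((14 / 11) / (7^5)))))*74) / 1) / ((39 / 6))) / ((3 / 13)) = 139601 / 3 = 46533.67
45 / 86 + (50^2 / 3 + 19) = 852.86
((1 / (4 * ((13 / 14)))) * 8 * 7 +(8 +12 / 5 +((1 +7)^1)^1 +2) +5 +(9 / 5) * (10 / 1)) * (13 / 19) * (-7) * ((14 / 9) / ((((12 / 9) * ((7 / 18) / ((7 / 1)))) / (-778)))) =434705166 / 95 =4575843.85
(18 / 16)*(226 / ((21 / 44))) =3729 / 7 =532.71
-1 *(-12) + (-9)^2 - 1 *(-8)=101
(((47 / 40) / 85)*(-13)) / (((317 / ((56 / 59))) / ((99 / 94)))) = -9009 / 15897550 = -0.00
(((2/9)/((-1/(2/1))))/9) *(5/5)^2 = -4/81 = -0.05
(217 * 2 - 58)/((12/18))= 564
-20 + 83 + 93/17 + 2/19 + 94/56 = 635381/9044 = 70.25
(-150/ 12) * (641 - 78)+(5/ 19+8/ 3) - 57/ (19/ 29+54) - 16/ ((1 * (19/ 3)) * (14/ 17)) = -8902734569/ 1264830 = -7038.68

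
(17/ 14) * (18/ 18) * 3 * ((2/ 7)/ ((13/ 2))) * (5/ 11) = 510/ 7007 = 0.07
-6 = -6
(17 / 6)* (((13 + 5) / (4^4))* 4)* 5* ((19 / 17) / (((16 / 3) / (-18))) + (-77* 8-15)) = -2529.17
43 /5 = 8.60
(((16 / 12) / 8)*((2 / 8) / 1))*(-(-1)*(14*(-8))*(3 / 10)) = -7 / 5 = -1.40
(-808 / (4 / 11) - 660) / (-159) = 2882 / 159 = 18.13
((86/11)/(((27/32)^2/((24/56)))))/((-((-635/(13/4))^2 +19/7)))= -14882816/120724470603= -0.00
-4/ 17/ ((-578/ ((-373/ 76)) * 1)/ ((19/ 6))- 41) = 1492/ 24157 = 0.06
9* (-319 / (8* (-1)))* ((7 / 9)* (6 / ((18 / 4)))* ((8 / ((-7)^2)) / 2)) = 638 / 21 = 30.38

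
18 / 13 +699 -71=8182 / 13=629.38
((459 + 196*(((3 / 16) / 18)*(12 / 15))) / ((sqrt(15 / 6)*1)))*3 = 873.99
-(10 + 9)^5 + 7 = -2476092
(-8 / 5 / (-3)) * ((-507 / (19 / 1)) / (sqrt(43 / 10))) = -1352 * sqrt(430) / 4085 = -6.86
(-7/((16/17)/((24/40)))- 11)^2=1530169/6400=239.09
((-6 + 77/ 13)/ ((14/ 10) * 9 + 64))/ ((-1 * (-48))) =-5/ 238992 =-0.00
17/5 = 3.40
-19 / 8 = -2.38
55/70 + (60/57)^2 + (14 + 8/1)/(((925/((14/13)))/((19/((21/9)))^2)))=31186501/8682050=3.59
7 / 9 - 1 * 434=-3899 / 9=-433.22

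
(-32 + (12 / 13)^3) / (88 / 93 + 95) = -6377568 / 19603831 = -0.33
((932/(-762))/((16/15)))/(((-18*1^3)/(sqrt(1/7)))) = 1165*sqrt(7)/128016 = 0.02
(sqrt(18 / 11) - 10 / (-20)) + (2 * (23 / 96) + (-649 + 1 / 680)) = -2643919 / 4080 + 3 * sqrt(22) / 11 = -646.74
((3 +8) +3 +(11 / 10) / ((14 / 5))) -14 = 11 / 28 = 0.39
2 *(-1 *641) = -1282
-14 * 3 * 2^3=-336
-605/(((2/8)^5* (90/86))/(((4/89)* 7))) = -186242.72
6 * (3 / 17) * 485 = 8730 / 17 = 513.53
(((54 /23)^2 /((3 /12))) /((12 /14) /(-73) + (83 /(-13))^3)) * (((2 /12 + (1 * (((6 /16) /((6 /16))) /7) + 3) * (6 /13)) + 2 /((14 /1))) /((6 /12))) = -46095572016 /154571863331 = -0.30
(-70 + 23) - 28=-75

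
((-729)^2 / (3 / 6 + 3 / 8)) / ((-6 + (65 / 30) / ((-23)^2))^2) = 42831066493728 / 2535252727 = 16894.20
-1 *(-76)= 76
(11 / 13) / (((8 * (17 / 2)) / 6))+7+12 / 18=10265 / 1326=7.74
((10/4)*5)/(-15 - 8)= -25/46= -0.54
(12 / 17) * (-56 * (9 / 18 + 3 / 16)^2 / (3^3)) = -847 / 1224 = -0.69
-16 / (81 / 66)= -13.04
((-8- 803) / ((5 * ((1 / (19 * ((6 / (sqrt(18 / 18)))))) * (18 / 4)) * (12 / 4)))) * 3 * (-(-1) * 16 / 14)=-493088 / 105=-4696.08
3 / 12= 1 / 4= 0.25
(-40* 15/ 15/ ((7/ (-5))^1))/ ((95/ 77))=440/ 19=23.16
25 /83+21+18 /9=1934 /83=23.30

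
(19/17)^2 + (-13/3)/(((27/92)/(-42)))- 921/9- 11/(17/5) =4025011/7803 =515.83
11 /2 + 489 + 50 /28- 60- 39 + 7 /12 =33421 /84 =397.87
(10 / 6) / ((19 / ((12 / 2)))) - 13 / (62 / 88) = -10558 / 589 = -17.93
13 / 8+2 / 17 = 237 / 136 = 1.74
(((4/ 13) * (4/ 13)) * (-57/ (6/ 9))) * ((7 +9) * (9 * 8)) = -1575936/ 169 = -9325.07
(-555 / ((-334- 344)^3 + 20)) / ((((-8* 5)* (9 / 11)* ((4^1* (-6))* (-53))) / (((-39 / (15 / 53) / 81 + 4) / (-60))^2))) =-50395961 / 802605097950174720000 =-0.00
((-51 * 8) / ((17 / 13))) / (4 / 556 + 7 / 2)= -88.96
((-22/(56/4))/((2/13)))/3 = -143/42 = -3.40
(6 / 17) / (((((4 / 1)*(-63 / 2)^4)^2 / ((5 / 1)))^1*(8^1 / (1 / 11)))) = 0.00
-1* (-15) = 15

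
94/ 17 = 5.53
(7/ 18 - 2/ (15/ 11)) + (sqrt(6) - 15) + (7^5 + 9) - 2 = sqrt(6) + 1511813/ 90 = 16800.37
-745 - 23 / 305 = -227248 / 305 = -745.08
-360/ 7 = -51.43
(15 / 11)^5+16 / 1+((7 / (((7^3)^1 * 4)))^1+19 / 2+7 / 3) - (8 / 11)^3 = 3046328543 / 94697988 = 32.17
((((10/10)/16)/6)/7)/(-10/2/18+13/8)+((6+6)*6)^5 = 5255236288515/2716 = 1934917632.00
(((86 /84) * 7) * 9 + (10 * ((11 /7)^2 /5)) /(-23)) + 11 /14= 73335 /1127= 65.07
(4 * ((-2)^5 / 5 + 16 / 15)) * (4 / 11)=-256 / 33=-7.76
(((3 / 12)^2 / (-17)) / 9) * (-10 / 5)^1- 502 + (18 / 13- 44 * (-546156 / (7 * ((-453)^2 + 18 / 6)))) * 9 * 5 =596407071583 / 1904777784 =313.11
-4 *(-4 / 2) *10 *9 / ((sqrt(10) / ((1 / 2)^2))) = 18 *sqrt(10) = 56.92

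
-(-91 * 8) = 728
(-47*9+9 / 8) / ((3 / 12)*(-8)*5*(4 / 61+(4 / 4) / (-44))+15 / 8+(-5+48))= -2264625 / 238589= -9.49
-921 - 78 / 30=-4618 / 5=-923.60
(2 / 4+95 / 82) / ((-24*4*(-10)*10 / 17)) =289 / 98400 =0.00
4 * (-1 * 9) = -36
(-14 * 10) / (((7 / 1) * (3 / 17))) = -340 / 3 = -113.33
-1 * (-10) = 10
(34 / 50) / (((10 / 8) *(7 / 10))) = 0.78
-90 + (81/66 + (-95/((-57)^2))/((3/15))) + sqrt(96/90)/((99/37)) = -334513/3762 + 148*sqrt(15)/1485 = -88.53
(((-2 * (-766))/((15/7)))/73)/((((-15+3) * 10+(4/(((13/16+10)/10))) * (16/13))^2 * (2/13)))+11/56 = 51983301626471/258360052692000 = 0.20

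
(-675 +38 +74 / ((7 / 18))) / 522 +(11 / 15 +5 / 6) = 0.71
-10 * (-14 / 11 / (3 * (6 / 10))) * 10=7000 / 99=70.71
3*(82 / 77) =246 / 77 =3.19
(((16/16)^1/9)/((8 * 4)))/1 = 0.00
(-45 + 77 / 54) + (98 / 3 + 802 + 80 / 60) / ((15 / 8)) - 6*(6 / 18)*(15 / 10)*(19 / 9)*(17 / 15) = 106681 / 270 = 395.11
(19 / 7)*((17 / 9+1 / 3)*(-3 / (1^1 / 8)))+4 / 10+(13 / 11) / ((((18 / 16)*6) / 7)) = -1487902 / 10395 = -143.14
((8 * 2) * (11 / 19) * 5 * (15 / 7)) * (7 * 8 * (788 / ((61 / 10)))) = 717970.66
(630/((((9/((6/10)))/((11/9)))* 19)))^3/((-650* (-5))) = 0.01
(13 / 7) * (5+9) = 26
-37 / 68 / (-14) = 37 / 952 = 0.04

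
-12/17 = -0.71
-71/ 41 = -1.73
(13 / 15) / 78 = 0.01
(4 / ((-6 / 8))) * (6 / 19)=-32 / 19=-1.68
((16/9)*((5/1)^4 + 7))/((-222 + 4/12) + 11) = -16/3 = -5.33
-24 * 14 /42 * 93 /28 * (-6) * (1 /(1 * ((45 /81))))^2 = 90396 /175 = 516.55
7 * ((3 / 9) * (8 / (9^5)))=0.00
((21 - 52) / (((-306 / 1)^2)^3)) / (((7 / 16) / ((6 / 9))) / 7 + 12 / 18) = -31 / 624281098603878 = -0.00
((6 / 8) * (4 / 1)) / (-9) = -1 / 3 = -0.33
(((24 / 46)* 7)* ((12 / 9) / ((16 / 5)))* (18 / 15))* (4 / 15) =56 / 115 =0.49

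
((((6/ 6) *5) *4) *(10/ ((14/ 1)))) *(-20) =-285.71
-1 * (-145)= 145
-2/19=-0.11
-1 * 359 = -359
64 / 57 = 1.12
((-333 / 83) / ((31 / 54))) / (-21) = 0.33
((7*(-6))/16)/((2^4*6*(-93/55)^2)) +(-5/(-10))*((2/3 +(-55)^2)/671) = 3335422423/1485690624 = 2.25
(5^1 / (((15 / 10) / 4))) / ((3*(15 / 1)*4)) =2 / 27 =0.07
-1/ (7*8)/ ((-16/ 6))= 3/ 448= 0.01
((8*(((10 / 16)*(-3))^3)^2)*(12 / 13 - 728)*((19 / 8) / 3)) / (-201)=56822765625 / 57081856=995.46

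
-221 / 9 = -24.56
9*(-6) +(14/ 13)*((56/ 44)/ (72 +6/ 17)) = -4747364/ 87945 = -53.98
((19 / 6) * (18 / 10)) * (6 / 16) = 171 / 80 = 2.14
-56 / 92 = -14 / 23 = -0.61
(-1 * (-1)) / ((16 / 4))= 1 / 4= 0.25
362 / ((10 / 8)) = 1448 / 5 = 289.60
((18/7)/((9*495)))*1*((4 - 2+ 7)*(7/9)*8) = 16/495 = 0.03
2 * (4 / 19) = 0.42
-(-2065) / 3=2065 / 3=688.33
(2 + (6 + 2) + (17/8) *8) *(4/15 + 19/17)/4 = 9.34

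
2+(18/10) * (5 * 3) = 29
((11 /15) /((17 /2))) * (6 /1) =44 /85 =0.52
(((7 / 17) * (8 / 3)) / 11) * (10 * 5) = 2800 / 561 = 4.99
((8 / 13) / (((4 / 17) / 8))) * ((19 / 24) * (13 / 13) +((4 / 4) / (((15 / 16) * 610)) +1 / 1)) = 2231726 / 59475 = 37.52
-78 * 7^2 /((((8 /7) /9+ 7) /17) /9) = -36840258 /449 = -82049.57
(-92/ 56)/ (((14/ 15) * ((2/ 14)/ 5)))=-1725/ 28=-61.61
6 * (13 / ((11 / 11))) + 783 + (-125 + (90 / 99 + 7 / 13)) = 105455 / 143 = 737.45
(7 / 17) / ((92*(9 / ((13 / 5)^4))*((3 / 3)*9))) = 199927 / 79177500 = 0.00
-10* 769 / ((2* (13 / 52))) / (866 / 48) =-369120 / 433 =-852.47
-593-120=-713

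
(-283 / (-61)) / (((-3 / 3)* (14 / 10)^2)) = -7075 / 2989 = -2.37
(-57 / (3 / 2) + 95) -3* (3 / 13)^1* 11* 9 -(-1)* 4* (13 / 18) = -8.65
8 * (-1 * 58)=-464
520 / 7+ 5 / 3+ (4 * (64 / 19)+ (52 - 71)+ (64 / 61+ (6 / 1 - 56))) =21.48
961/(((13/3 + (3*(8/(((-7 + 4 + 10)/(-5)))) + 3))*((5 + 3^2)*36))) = -961/4944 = -0.19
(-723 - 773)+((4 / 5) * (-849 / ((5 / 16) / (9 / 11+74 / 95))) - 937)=-154248909 / 26125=-5904.26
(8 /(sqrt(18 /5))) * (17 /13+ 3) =224 * sqrt(10) /39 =18.16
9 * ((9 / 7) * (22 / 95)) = 1782 / 665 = 2.68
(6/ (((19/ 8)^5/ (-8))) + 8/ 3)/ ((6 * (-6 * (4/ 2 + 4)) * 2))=-1886275/ 401128038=-0.00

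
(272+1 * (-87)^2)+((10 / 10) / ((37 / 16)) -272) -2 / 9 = 2520547 / 333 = 7569.21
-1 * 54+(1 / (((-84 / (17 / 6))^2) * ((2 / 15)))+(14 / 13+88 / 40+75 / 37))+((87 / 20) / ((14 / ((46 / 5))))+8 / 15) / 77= -1089612554561 / 22399977600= -48.64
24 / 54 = 4 / 9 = 0.44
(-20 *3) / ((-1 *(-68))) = -15 / 17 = -0.88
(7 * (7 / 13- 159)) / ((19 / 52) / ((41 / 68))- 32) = 591220 / 16733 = 35.33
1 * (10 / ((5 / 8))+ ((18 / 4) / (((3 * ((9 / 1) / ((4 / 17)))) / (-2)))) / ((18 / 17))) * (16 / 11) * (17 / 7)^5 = 9768616160 / 4991679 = 1956.98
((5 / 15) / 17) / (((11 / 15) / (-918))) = -24.55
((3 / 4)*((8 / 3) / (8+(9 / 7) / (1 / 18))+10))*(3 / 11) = 4947 / 2398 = 2.06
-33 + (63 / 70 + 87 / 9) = -673 / 30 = -22.43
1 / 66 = 0.02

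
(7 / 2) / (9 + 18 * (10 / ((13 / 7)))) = 91 / 2754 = 0.03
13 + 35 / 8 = 139 / 8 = 17.38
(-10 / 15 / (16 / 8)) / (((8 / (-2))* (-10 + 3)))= -1 / 84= -0.01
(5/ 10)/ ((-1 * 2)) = -1/ 4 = -0.25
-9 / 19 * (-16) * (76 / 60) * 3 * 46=6624 / 5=1324.80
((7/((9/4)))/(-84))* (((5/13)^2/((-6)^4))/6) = -25/35481888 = -0.00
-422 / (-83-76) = 422 / 159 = 2.65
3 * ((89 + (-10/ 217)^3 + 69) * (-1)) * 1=-4843477362/ 10218313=-474.00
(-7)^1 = -7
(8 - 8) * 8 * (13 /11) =0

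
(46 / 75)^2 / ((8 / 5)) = 529 / 2250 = 0.24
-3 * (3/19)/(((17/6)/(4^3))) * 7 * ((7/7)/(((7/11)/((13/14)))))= -247104/2261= -109.29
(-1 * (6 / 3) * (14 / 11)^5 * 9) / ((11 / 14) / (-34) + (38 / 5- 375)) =2560042240 / 15648198313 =0.16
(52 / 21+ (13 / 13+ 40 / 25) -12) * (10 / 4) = -17.31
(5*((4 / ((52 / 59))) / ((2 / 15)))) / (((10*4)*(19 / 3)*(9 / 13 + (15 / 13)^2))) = 3835 / 11552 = 0.33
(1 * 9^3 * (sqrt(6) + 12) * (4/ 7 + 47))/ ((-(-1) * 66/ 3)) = 242757 * sqrt(6)/ 154 + 1456542/ 77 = 22777.37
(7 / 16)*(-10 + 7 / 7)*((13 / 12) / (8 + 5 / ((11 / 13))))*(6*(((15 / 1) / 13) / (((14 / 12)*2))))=-495 / 544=-0.91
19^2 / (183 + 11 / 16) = 5776 / 2939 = 1.97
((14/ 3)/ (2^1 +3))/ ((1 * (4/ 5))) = 7/ 6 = 1.17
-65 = -65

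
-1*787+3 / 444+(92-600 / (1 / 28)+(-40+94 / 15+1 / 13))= -505876829 / 28860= -17528.65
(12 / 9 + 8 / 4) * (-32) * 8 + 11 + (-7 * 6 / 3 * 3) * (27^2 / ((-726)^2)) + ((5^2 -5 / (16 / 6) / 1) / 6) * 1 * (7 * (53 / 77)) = -823.82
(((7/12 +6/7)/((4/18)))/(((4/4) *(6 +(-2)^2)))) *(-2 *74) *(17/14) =-228327/1960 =-116.49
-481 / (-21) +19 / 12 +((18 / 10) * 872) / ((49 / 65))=1238687 / 588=2106.61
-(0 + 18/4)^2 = -81/4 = -20.25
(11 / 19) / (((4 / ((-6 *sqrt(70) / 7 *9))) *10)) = -297 *sqrt(70) / 2660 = -0.93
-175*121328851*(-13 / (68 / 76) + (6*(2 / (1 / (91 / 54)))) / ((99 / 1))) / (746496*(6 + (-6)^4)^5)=13431784732925 / 123343114790412287705088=0.00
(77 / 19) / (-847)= -1 / 209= -0.00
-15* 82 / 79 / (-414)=205 / 5451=0.04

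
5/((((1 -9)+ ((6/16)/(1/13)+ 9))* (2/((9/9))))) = 20/47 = 0.43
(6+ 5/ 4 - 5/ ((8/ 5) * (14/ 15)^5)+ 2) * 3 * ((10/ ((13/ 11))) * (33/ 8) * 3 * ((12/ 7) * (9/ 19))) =9180175698045/ 7439181568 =1234.03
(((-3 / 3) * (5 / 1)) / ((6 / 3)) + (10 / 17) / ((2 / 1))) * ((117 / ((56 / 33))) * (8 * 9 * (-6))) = 7818525 / 119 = 65701.89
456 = 456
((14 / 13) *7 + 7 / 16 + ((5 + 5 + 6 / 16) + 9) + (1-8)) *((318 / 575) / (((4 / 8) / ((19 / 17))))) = 25.16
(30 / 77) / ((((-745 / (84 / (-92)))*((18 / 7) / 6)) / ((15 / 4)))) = 315 / 75394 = 0.00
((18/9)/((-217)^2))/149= 2/7016261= 0.00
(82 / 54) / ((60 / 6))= 41 / 270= 0.15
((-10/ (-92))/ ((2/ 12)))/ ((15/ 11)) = 11/ 23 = 0.48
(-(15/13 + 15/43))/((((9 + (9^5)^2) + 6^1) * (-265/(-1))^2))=-7/1140636870900020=-0.00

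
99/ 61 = 1.62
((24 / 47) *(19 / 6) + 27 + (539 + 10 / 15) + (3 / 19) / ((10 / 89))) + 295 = 23165017 / 26790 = 864.69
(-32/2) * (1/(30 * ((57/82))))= -656/855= -0.77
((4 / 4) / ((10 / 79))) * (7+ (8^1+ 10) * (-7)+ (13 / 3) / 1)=-13588 / 15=-905.87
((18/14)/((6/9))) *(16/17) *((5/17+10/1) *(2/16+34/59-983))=-312960375/17051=-18354.37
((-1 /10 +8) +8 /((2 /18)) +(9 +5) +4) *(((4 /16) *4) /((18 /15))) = 979 /12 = 81.58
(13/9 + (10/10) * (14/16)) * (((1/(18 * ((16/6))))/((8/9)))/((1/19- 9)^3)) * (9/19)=-180861/5030912000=-0.00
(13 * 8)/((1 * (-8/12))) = -156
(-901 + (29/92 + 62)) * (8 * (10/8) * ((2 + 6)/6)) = -771590/69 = -11182.46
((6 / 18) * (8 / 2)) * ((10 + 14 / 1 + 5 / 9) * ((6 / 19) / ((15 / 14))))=24752 / 2565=9.65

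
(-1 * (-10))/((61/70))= 700/61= 11.48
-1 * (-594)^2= -352836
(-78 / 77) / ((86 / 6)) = -234 / 3311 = -0.07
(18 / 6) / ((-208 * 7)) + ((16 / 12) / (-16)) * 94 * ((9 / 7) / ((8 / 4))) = -7335 / 1456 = -5.04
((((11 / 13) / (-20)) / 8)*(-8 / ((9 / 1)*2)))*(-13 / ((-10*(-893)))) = -11 / 3214800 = -0.00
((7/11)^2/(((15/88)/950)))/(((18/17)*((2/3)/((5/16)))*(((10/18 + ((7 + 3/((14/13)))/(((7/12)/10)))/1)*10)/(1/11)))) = 775523/14369960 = 0.05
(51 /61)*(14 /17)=42 /61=0.69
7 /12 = 0.58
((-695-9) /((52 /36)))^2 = 40144896 /169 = 237543.76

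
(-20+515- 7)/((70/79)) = 550.74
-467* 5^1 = -2335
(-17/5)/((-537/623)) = 3.94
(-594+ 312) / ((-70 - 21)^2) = -282 / 8281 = -0.03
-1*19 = -19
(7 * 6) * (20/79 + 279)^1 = 926562/79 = 11728.63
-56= -56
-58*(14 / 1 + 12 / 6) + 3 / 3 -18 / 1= -945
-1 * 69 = -69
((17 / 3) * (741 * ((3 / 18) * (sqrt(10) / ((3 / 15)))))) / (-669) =-16.54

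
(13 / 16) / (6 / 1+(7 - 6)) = 13 / 112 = 0.12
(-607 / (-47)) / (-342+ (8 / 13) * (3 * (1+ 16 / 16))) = -7891 / 206706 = -0.04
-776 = -776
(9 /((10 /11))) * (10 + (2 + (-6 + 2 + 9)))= 1683 /10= 168.30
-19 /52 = -0.37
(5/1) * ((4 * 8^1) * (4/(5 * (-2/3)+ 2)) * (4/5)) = -384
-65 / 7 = -9.29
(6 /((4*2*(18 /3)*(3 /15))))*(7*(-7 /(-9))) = 245 /72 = 3.40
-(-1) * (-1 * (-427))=427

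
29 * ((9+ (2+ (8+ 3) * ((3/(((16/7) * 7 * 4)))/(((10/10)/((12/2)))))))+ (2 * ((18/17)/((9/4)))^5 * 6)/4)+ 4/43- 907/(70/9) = 20117850989527/68380313120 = 294.21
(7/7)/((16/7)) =7/16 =0.44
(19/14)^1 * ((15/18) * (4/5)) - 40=-821/21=-39.10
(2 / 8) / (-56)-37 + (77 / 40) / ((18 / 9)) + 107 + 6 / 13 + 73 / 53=56175937 / 771680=72.80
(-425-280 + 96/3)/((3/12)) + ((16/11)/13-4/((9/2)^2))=-31182428/11583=-2692.09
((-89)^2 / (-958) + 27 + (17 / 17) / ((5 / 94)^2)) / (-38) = -8913513 / 910100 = -9.79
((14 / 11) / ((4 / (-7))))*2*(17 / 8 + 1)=-13.92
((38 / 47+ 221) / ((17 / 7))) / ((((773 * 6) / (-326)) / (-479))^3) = 11577697611569615225 / 3321450393147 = 3485735.52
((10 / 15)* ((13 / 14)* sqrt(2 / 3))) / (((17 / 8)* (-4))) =-26* sqrt(6) / 1071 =-0.06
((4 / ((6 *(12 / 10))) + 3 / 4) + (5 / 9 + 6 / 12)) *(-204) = -1445 / 3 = -481.67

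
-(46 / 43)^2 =-2116 / 1849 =-1.14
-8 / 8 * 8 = -8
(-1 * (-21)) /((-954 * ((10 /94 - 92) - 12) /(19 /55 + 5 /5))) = 12173 /42701835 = 0.00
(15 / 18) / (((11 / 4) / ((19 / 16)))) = 95 / 264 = 0.36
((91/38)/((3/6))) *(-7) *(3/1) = -1911/19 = -100.58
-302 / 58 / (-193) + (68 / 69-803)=-309721964 / 386193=-801.99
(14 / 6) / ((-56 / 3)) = -1 / 8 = -0.12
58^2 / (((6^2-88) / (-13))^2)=841 / 4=210.25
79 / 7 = 11.29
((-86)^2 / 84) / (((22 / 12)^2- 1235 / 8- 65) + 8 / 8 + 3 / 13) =-576888 / 1407259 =-0.41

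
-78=-78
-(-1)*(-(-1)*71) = 71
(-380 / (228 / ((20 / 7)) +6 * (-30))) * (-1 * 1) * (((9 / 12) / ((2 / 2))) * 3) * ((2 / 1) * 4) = -11400 / 167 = -68.26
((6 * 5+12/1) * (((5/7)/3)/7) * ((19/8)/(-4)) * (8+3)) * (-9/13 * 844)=1984455/364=5451.80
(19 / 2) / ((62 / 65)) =1235 / 124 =9.96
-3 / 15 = -1 / 5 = -0.20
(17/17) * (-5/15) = -0.33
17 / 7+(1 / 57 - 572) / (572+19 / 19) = 327016 / 228627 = 1.43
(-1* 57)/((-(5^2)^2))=57/625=0.09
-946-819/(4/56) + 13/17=-210991/17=-12411.24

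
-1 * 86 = -86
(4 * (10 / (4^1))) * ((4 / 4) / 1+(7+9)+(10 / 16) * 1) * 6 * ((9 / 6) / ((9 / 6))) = 2115 / 2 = 1057.50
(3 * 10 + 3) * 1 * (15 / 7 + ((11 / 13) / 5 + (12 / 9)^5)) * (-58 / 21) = -460352728 / 773955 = -594.81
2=2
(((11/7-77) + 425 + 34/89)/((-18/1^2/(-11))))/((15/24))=9592924/28035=342.18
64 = 64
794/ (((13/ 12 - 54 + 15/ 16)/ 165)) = -1257696/ 499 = -2520.43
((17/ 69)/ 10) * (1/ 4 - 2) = -119/ 2760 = -0.04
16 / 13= 1.23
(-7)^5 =-16807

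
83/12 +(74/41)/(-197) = 669503/96924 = 6.91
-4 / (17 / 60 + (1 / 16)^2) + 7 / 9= -130519 / 9927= -13.15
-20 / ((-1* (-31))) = -20 / 31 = -0.65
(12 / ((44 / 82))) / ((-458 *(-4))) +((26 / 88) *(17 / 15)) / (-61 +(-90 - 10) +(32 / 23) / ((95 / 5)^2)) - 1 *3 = -11616606526 / 3885318195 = -2.99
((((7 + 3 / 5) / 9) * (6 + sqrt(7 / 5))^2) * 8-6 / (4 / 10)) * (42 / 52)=4256 * sqrt(35) / 325 + 374311 / 1950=269.43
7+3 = 10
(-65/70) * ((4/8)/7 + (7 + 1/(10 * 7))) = -1612/245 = -6.58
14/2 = 7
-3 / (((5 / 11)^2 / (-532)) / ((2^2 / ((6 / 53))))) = 6823432 / 25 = 272937.28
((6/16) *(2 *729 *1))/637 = 2187/2548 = 0.86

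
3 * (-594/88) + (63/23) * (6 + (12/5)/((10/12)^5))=12.54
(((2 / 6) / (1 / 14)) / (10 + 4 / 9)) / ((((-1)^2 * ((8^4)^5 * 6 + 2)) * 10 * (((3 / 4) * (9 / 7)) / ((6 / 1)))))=98 / 2438428982243481354945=0.00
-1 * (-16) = 16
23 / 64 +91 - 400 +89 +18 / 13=-181589 / 832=-218.26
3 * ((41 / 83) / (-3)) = -41 / 83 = -0.49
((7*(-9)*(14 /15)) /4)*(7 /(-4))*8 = 1029 /5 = 205.80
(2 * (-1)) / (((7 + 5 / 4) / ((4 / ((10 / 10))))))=-0.97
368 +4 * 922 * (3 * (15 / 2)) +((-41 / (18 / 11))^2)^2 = 50121506449 / 104976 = 477456.81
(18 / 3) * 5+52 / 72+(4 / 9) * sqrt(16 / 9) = 1691 / 54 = 31.31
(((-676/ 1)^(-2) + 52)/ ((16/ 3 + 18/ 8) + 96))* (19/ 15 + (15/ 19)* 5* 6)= 12998225891/ 1037730980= 12.53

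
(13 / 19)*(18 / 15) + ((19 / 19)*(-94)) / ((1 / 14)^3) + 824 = -24425562 / 95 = -257111.18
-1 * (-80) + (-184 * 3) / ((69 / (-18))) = 224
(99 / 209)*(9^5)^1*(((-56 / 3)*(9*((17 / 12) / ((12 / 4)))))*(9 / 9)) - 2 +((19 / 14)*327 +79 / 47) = -27736384569 / 12502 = -2218555.80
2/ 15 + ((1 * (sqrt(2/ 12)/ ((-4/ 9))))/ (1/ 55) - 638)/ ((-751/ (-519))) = -4965328/ 11265 - 85635 * sqrt(6)/ 6008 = -475.69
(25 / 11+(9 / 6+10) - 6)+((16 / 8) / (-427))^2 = 7.77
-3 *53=-159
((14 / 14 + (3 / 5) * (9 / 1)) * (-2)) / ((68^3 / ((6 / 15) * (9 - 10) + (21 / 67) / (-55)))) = 299 / 18104405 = 0.00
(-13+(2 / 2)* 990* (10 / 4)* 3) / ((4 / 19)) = 35207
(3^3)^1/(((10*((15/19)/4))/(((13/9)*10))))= 988/5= 197.60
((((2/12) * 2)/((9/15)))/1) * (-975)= -1625/3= -541.67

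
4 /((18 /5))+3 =37 /9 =4.11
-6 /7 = -0.86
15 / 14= 1.07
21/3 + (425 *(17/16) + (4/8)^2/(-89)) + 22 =684317/1424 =480.56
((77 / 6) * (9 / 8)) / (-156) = -77 / 832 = -0.09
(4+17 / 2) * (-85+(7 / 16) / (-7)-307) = -156825 / 32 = -4900.78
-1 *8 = -8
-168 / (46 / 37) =-3108 / 23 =-135.13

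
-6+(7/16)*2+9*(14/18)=15/8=1.88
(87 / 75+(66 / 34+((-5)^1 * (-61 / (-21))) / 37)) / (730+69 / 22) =154946 / 41938575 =0.00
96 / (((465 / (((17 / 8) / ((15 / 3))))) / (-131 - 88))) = -14892 / 775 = -19.22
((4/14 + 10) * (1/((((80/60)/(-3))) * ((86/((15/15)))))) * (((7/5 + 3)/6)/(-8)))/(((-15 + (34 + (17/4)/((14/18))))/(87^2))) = 2247993/294550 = 7.63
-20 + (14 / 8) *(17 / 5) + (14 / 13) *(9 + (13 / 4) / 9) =-9287 / 2340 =-3.97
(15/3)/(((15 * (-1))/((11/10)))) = -11/30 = -0.37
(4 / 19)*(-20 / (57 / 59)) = -4720 / 1083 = -4.36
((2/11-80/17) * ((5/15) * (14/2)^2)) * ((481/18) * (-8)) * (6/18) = 8861944/1683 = 5265.56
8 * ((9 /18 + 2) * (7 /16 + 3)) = 275 /4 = 68.75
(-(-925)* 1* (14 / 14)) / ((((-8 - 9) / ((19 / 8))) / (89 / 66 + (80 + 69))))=-19429.23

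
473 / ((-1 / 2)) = -946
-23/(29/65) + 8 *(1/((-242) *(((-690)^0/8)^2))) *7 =-232863/3509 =-66.36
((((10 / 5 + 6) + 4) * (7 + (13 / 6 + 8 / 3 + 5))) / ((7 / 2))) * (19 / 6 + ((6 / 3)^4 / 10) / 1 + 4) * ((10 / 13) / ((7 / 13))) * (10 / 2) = 531260 / 147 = 3614.01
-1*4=-4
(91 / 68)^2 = 8281 / 4624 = 1.79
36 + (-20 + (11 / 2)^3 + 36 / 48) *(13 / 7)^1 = 17317 / 56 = 309.23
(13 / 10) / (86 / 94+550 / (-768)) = 6.54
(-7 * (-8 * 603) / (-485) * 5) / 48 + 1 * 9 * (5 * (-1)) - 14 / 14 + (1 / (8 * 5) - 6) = -229803 / 3880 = -59.23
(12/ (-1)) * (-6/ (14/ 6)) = 216/ 7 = 30.86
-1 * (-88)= 88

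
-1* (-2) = 2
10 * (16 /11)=160 /11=14.55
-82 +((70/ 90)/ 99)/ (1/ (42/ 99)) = -2410948/ 29403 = -82.00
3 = 3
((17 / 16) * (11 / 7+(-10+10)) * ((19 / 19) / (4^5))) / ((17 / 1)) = 11 / 114688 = 0.00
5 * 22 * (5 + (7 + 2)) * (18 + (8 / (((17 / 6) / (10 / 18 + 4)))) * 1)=2423960 / 51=47528.63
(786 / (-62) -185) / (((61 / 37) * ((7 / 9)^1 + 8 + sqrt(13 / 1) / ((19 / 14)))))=-58196555856 / 3870145183 + 4885253856 * sqrt(13) / 3870145183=-10.49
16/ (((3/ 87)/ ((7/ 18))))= 1624/ 9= 180.44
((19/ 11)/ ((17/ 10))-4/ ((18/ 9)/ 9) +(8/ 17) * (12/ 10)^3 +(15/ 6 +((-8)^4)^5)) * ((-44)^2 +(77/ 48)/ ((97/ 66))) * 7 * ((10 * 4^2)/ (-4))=-51558297180268162611903952761/ 82450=-625328043423507126887858.70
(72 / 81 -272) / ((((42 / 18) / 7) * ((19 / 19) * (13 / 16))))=-39040 / 39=-1001.03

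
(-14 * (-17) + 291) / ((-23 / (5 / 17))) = -115 / 17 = -6.76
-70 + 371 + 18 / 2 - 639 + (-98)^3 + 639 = -940882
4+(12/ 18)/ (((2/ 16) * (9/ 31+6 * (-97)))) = 215900/ 54099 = 3.99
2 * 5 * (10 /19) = 100 /19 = 5.26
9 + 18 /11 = 117 /11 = 10.64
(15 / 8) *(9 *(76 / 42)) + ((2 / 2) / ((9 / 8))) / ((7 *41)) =315527 / 10332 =30.54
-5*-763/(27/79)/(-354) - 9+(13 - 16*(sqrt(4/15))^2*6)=-2539189/47790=-53.13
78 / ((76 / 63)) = 64.66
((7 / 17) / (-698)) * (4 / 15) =-14 / 88995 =-0.00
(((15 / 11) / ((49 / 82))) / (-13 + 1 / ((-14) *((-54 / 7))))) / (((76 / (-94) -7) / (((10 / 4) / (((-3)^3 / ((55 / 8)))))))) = -722625 / 50460298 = -0.01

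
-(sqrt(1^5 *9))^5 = -243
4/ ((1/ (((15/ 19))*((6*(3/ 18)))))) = 60/ 19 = 3.16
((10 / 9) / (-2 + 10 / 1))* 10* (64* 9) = 800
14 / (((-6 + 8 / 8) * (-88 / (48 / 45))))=28 / 825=0.03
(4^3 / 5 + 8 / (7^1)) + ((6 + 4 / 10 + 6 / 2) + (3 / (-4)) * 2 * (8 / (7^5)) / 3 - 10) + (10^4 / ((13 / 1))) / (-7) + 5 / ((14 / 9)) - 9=-223588843 / 2184910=-102.33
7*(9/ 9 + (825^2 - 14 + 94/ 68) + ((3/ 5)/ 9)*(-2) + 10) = 2429824999/ 510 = 4764362.74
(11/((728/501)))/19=5511/13832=0.40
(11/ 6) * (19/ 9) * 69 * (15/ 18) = 24035/ 108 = 222.55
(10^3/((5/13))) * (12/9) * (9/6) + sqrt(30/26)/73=sqrt(195)/949 + 5200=5200.01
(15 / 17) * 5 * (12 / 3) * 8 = 2400 / 17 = 141.18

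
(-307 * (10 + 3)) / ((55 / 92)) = -367172 / 55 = -6675.85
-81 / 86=-0.94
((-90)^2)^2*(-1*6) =-393660000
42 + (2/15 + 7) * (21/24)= 5789/120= 48.24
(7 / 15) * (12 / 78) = 14 / 195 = 0.07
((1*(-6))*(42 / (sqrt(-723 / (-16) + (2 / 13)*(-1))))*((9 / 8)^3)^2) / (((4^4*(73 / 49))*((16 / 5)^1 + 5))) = -8202791835*sqrt(121771) / 117589120385024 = -0.02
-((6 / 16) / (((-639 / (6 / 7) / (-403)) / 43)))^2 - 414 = -1936481857 / 3952144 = -489.98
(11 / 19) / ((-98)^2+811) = 11 / 197885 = 0.00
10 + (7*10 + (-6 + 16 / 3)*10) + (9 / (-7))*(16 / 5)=7268 / 105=69.22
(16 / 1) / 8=2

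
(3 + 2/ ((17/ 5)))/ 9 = 61/ 153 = 0.40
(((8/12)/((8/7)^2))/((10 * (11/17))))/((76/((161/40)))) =134113/32102400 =0.00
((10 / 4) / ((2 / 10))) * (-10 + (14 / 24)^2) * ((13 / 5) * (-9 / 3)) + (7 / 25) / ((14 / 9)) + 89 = 2474407 / 2400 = 1031.00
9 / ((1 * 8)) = 9 / 8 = 1.12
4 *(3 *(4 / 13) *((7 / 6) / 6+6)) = 892 / 39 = 22.87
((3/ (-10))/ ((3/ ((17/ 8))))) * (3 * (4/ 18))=-0.14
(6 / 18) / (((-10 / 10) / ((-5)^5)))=3125 / 3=1041.67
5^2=25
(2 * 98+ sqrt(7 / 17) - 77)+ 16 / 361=119.69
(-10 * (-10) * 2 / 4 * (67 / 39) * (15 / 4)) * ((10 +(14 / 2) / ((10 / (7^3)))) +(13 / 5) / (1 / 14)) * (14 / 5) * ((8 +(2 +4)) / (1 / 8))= 376231800 / 13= 28940907.69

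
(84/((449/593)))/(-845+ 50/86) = -1070958/8151595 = -0.13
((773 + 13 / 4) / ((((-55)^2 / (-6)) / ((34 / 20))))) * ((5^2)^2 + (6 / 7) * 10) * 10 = -28092177 / 1694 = -16583.34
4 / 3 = 1.33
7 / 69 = 0.10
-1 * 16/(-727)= 16/727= 0.02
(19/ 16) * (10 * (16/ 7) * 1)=190/ 7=27.14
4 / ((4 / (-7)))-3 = -10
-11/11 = -1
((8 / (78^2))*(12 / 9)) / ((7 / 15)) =40 / 10647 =0.00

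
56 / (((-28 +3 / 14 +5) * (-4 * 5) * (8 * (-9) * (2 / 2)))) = -49 / 28710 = -0.00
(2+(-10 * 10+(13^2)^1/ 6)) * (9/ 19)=-1257/ 38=-33.08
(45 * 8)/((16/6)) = 135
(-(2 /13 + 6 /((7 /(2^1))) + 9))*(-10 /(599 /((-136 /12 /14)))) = -168130 /1144689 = -0.15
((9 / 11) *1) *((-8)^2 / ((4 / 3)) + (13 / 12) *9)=189 / 4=47.25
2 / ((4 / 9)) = 9 / 2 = 4.50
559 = 559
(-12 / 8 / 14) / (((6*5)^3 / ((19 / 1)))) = -19 / 252000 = -0.00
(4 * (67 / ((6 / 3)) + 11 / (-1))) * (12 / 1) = 1080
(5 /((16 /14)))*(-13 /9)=-455 /72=-6.32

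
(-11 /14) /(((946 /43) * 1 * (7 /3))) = -3 /196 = -0.02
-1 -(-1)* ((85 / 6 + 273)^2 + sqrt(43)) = sqrt(43) + 2968693 / 36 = 82470.25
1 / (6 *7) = 1 / 42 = 0.02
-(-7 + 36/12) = 4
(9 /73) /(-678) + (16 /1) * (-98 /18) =-12934459 /148482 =-87.11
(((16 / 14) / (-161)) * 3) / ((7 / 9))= -216 / 7889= -0.03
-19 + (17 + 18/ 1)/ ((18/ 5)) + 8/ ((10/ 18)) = 461/ 90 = 5.12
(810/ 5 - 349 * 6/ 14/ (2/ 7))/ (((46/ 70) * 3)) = -8435/ 46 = -183.37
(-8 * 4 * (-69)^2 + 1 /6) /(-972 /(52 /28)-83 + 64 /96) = 11883443 /47246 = 251.52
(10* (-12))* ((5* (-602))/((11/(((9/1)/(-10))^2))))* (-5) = -1462860/11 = -132987.27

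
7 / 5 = 1.40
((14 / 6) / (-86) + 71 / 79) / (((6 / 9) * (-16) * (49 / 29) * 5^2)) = -103037 / 53264960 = -0.00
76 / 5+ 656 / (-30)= -20 / 3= -6.67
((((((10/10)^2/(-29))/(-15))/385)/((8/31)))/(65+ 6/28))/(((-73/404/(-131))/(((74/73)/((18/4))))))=60703828/1047637302525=0.00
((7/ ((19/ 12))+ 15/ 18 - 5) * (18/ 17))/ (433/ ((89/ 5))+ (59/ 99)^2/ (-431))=32708220633/ 2953883548838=0.01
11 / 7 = 1.57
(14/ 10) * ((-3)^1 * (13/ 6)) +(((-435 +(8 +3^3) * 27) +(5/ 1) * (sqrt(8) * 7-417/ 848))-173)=70 * sqrt(2) +1379871/ 4240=424.44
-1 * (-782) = 782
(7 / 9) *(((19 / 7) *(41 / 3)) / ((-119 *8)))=-779 / 25704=-0.03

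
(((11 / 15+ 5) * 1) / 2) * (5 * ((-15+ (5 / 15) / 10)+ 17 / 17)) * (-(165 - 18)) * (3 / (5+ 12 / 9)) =2648499 / 190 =13939.47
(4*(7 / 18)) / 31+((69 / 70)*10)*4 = 77102 / 1953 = 39.48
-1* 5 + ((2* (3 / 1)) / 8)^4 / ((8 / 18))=-4391 / 1024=-4.29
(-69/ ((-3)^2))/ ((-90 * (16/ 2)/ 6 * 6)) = 23/ 2160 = 0.01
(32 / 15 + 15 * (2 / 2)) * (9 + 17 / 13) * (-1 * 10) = -68876 / 39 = -1766.05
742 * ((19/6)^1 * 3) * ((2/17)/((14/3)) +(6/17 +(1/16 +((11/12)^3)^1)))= 250744007/29376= 8535.68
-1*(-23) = 23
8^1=8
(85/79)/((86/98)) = 4165/3397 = 1.23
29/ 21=1.38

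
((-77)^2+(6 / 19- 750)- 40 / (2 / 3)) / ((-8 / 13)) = -1264471 / 152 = -8318.89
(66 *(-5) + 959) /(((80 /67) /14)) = 295001 /40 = 7375.02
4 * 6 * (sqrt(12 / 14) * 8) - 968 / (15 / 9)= -2904 / 5 + 192 * sqrt(42) / 7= -403.04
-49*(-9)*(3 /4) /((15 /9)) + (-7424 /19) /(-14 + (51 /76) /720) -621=-2015362893 /5106860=-394.64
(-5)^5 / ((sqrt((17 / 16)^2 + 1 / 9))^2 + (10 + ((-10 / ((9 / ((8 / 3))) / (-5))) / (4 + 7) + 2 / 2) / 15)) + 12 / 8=-7089007659 / 25994894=-272.71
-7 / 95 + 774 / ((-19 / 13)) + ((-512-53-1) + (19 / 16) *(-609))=-1818.84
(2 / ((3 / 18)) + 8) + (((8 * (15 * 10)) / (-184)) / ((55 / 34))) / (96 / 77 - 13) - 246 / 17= 415598 / 70771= 5.87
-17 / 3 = -5.67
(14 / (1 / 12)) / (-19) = -168 / 19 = -8.84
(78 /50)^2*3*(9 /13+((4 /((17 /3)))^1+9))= 806598 /10625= 75.92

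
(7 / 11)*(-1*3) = -21 / 11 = -1.91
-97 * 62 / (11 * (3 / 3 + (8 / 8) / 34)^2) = -6952184 / 13475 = -515.93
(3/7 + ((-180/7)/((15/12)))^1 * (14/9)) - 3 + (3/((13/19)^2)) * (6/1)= 4588/1183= 3.88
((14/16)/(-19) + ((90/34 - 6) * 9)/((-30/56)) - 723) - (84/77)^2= -1044151939/1563320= -667.91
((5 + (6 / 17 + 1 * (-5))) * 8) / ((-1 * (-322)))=24 / 2737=0.01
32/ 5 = 6.40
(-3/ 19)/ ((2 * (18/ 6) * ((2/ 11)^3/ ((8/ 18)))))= -1331/ 684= -1.95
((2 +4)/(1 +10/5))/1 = 2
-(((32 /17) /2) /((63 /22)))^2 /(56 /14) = -30976 /1147041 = -0.03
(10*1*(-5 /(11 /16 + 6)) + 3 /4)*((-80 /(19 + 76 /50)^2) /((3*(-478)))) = -17993750 /20190062511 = -0.00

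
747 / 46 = 16.24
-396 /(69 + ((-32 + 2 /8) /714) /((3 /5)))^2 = -2642782464 /31705233659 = -0.08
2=2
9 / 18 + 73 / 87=233 / 174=1.34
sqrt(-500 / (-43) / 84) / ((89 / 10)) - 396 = -395.96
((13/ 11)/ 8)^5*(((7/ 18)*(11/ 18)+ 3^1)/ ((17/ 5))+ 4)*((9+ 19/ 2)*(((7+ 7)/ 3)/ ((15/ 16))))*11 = 2623089622699/ 7432024596480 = 0.35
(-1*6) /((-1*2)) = 3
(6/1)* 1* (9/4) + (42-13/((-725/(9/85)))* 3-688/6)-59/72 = -266133103/4437000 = -59.98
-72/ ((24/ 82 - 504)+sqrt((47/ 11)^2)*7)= 32472/ 213683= 0.15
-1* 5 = -5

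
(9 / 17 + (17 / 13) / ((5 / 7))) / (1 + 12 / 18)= 7824 / 5525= 1.42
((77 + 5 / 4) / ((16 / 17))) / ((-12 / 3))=-5321 / 256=-20.79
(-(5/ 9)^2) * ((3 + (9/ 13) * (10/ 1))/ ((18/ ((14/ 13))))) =-7525/ 41067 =-0.18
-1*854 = -854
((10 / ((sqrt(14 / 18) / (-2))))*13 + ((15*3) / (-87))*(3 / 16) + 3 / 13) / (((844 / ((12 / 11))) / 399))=965979 / 14000272 - 133380*sqrt(7) / 2321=-151.97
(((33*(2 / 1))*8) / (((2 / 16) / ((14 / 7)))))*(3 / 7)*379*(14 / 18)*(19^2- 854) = -526161152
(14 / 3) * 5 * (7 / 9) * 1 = 490 / 27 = 18.15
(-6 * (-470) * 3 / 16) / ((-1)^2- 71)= -423 / 56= -7.55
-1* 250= -250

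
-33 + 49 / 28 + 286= 1019 / 4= 254.75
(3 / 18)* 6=1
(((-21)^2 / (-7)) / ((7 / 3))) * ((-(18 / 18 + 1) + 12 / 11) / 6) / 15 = 0.27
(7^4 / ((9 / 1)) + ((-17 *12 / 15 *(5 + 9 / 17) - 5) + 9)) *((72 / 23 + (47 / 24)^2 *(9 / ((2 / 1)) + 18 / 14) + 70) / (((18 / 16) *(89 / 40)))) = 17288112335 / 2321298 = 7447.61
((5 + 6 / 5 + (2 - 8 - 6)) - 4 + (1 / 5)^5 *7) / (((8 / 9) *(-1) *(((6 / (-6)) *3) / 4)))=-45927 / 3125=-14.70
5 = 5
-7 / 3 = -2.33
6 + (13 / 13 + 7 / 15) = 112 / 15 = 7.47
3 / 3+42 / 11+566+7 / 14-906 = -7363 / 22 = -334.68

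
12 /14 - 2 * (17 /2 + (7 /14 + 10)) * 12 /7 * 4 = -259.71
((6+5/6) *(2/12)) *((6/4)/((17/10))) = 205/204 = 1.00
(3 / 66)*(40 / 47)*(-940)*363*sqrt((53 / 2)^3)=-174900*sqrt(106)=-1800705.71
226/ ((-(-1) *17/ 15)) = 199.41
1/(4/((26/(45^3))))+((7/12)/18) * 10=118151/364500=0.32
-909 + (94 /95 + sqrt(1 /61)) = -86261 /95 + sqrt(61) /61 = -907.88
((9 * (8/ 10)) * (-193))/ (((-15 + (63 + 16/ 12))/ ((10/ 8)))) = -5211/ 148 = -35.21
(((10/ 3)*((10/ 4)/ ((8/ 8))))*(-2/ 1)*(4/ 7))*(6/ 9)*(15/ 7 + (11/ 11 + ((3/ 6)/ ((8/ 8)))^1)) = -3400/ 147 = -23.13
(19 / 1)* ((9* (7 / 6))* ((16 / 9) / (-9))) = -1064 / 27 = -39.41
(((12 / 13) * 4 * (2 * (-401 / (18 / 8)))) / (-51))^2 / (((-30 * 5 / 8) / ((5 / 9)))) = -10538254336 / 534076335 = -19.73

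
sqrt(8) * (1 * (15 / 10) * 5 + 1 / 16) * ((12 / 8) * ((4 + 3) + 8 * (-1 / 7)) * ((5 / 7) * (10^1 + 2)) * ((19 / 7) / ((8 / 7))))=4241655 * sqrt(2) / 1568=3825.64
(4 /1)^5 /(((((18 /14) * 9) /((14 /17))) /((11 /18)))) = 551936 /12393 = 44.54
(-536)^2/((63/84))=1149184/3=383061.33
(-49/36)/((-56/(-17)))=-119/288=-0.41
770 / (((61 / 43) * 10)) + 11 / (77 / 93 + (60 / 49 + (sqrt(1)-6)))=41415605 / 819352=50.55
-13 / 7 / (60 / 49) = -91 / 60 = -1.52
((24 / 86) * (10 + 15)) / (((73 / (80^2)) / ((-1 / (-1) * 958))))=1839360000 / 3139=585970.05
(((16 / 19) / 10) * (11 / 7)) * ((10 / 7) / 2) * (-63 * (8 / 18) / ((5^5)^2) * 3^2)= -3168 / 1298828125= -0.00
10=10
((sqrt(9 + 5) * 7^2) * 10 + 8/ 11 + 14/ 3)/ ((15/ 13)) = 2314/ 495 + 1274 * sqrt(14)/ 3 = 1593.63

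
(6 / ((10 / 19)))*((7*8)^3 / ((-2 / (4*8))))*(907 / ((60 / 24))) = -11621339627.52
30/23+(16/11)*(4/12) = 1358/759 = 1.79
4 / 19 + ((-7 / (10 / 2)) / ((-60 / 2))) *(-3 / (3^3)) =5267 / 25650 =0.21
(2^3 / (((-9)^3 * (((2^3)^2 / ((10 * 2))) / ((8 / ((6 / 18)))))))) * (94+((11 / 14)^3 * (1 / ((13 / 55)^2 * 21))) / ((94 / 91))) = -4748098255 / 611114868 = -7.77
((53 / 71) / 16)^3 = 148877 / 1466003456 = 0.00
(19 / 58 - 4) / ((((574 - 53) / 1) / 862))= -6.08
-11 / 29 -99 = -2882 / 29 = -99.38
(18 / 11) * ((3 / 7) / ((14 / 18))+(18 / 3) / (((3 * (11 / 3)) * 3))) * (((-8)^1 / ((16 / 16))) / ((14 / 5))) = -142200 / 41503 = -3.43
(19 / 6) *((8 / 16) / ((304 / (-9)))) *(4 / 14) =-3 / 224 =-0.01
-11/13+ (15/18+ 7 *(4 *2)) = 4367/78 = 55.99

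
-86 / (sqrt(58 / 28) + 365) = -439460 / 1865121 + 86*sqrt(406) / 1865121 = -0.23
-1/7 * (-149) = 149/7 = 21.29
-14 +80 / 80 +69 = 56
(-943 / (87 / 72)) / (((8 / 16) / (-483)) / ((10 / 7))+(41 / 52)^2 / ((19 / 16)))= -100286465760 / 67180501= -1492.79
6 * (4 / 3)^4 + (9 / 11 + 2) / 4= 23365 / 1188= 19.67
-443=-443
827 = 827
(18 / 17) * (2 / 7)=36 / 119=0.30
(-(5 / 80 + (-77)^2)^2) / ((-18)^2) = -8999368225 / 82944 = -108499.33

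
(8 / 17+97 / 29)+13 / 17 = 4.58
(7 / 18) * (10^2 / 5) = 70 / 9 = 7.78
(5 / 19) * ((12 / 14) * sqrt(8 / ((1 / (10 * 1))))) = 120 * sqrt(5) / 133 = 2.02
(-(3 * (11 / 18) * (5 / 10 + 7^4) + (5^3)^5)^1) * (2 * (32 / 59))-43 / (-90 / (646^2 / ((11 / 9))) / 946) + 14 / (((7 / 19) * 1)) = -9720100977914 / 295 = -32949494840.39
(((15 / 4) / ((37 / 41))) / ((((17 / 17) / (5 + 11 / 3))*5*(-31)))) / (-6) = 0.04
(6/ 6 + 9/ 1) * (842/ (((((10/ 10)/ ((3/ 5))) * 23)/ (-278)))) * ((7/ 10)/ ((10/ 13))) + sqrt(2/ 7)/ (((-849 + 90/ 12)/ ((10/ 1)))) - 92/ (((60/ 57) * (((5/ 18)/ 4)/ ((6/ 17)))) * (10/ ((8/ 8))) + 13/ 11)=-1173627823062/ 21109975 - 20 * sqrt(14)/ 11781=-55595.90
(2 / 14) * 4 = 4 / 7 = 0.57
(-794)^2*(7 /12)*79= 87157777 /3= 29052592.33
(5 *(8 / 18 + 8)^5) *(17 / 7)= 215519656960 / 413343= 521406.33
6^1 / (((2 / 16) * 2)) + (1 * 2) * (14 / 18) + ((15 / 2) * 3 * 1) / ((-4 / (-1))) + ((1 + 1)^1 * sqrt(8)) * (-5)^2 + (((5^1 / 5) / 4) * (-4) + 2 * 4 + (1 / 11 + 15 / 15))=180.69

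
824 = 824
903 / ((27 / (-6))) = -200.67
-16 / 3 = -5.33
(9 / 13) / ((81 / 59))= 59 / 117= 0.50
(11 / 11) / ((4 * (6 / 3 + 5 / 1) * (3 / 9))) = 3 / 28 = 0.11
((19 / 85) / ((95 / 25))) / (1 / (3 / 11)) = 3 / 187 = 0.02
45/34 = 1.32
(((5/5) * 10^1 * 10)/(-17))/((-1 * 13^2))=100/2873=0.03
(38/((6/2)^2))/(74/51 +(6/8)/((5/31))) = 12920/18669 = 0.69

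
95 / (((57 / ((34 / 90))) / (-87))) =-493 / 9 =-54.78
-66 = -66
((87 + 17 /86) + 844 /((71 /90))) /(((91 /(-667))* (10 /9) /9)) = -381700160703 /5556460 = -68694.85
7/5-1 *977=-4878/5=-975.60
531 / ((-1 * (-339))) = 177 / 113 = 1.57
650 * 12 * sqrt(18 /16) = 5850 * sqrt(2) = 8273.15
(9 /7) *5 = 45 /7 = 6.43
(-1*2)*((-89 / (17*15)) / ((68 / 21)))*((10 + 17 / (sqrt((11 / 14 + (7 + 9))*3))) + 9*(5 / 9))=623*sqrt(9870) / 119850 + 1869 / 578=3.75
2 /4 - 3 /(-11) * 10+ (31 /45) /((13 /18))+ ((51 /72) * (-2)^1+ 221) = 1919899 /8580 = 223.76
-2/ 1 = -2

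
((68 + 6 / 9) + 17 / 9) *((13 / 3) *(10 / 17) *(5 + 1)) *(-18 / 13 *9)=-228600 / 17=-13447.06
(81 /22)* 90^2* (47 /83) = 15418350 /913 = 16887.57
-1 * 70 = -70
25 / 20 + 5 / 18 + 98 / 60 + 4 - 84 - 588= -119671 / 180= -664.84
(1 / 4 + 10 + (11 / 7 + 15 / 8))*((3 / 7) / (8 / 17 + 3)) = 663 / 392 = 1.69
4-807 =-803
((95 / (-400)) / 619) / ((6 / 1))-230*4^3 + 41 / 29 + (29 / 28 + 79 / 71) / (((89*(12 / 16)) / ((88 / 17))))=-31788140804118437 / 2159752305760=-14718.42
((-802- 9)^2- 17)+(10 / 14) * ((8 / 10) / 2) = 4603930 / 7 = 657704.29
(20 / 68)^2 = 25 / 289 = 0.09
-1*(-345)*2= 690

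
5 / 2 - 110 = -215 / 2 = -107.50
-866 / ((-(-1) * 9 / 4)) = -384.89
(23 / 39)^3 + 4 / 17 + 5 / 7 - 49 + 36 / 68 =-334001072 / 7058961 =-47.32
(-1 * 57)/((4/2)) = -57/2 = -28.50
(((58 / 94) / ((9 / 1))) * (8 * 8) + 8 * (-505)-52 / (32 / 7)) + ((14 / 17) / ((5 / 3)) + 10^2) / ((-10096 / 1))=-91816674976 / 22687605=-4047.00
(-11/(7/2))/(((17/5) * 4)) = -55/238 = -0.23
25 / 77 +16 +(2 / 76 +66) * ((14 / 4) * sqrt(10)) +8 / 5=6901 / 385 +17563 * sqrt(10) / 76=748.70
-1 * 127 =-127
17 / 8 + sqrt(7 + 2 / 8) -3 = -7 / 8 + sqrt(29) / 2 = 1.82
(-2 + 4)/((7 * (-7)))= -2/49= -0.04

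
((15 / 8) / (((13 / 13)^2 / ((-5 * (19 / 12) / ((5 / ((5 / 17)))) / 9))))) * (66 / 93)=-0.07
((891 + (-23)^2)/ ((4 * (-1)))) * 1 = -355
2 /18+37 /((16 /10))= 23.24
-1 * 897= -897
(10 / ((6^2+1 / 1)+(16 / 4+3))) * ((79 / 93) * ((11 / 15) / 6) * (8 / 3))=158 / 2511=0.06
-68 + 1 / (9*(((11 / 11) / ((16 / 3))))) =-1820 / 27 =-67.41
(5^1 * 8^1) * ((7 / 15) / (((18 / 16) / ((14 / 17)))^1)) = 6272 / 459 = 13.66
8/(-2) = -4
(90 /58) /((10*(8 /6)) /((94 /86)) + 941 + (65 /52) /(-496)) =12588480 /7732875491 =0.00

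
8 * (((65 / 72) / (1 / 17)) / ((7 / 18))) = 2210 / 7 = 315.71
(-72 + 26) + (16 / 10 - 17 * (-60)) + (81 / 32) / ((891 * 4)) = 6868229 / 7040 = 975.60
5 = 5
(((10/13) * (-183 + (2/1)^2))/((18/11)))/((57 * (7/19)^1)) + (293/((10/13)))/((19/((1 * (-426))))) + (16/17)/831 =-9391351202216/1099151235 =-8544.18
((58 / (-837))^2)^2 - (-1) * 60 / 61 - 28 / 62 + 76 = 2291262380646238 / 29938612349421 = 76.53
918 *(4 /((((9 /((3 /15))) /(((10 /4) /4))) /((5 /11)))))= 255 /11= 23.18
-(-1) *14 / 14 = 1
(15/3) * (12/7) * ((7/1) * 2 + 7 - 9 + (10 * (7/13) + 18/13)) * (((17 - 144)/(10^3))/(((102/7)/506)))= -3919982/5525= -709.50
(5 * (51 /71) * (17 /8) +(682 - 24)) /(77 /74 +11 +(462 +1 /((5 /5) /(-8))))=1.43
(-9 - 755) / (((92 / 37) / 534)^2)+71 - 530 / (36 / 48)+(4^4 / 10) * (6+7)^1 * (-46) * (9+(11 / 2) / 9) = -842343610064 / 23805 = -35385154.80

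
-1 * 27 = -27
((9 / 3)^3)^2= 729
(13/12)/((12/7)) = 0.63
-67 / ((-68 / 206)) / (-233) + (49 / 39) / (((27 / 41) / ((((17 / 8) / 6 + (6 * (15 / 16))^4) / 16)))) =97214284093411 / 820038795264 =118.55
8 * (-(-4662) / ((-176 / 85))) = -198135 / 11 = -18012.27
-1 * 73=-73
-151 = -151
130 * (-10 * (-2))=2600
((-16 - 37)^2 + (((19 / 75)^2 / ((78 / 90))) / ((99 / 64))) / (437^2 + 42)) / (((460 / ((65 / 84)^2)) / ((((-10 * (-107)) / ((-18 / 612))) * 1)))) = -6123447285226619413 / 46033207854480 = -133022.39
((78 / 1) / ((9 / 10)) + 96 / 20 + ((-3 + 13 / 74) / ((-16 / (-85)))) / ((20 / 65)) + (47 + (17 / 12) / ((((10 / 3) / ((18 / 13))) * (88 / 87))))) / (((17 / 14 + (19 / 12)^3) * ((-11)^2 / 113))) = 1305876833289 / 80283739822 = 16.27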